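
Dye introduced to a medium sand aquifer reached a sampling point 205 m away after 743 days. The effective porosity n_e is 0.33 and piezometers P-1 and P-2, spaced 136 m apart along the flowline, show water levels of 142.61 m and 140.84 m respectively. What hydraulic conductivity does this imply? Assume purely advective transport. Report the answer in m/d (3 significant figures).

7.00 m/d

Hydraulic gradient i = (142.61 − 140.84) / 136 = 1.77 / 136 = 0.01301
v = L / t = 205 / 743 = 0.2759 m/d
K = v · n / i = 0.2759 × 0.33 / 0.01301 = 7.00 m/d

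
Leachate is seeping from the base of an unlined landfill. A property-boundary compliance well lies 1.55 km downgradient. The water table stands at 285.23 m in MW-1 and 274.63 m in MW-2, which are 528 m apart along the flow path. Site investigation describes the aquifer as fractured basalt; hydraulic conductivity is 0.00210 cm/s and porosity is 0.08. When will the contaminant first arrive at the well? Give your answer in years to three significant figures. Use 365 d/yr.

Hydraulic gradient i = (285.23 − 274.63) / 528 = 10.60 / 528 = 0.02008
K = 0.00210 cm/s × 864 = 1.814 m/d
Darcy flux q = K·i = 1.814 × 0.02008 = 0.03643 m/d
v = Ki/n = 1.814·0.02008/0.08 = 0.4553 m/d
L = 1.55 km = 1550 m
t = L / v = 1550 / 0.4553 = 3404 d
   = 3404 / 365 = 9.33 yr

9.33 years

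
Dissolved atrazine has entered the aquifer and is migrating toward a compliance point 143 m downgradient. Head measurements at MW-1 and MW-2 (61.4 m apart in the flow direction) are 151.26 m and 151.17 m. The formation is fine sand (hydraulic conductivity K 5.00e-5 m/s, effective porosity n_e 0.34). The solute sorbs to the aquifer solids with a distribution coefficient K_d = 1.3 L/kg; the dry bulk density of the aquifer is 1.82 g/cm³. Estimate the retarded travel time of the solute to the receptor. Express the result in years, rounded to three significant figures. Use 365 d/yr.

167 years

Hydraulic gradient i = (151.26 − 151.17) / 61.4 = 0.09 / 61.4 = 0.001466
K = 5.00e-5 m/s × 86400 s/d = 4.320 m/d
Specific discharge q = 4.320 × 0.001466 = 0.006332 m/d
v_s = q/n_e = 0.006332/0.34 = 0.01862 m/d
Retardation R = 1 + ρ_b·K_d/n = 1 + 1.82×1.3/0.34 = 7.959
Contaminant velocity v_c = v/R = 0.01862/7.959 = 0.002340 m/d
t = L/v_c = 143/0.002340 = 61110 d
   = 61110/365 = 167 yr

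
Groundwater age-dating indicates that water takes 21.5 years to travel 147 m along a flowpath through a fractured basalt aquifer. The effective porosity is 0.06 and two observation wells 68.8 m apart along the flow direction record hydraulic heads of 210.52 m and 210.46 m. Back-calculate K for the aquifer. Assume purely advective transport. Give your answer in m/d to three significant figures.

1.29 m/d

Hydraulic gradient i = (210.52 − 210.46) / 68.8 = 0.06 / 68.8 = 8.721e-4
t = 21.5 years = 7848 d
v = L / t = 147 / 7848 = 0.01873 m/d
K = v · n / i = 0.01873 × 0.06 / 8.721e-4 = 1.29 m/d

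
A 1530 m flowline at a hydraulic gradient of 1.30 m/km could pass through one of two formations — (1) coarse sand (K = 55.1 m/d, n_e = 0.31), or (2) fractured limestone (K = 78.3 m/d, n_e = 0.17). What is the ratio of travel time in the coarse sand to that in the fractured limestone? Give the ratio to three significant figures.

2.59

Unit 1 (coarse sand): v = 55.1×0.0013/0.31 = 0.2311 m/d, t = 1530/0.2311 = 6622 d
Unit 2 (fractured limestone): v = 78.3×0.0013/0.17 = 0.5988 m/d, t = 1530/0.5988 = 2555 d
t(coarse sand) / t(fractured limestone) = 6622/2555 = 2.59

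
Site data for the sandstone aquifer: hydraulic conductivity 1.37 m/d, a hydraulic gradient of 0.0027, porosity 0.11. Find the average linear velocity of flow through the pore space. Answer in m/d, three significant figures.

0.0336 m/d

Specific discharge q = 1.37 × 0.0027 = 0.003699 m/d
v_s = q/n_e = 0.003699/0.11 = 0.03363 m/d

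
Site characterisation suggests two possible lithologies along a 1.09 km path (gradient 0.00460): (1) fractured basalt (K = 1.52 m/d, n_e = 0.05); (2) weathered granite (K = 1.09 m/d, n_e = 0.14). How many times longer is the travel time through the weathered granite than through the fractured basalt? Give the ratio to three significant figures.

3.90

Unit 1 (fractured basalt): v = 1.52×0.0046/0.05 = 0.1398 m/d, t = 1090/0.1398 = 7795 d
Unit 2 (weathered granite): v = 1.09×0.0046/0.14 = 0.03581 m/d, t = 1090/0.03581 = 30430 d
t(weathered granite) / t(fractured basalt) = 30430/7795 = 3.90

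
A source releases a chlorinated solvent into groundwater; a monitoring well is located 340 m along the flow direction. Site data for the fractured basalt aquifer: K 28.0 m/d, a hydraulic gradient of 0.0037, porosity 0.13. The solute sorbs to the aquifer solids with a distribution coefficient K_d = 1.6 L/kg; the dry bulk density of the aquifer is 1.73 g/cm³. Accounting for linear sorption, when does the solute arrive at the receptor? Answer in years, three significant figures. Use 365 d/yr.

26.1 years

Darcy flux q = K·i = 28.0 × 0.0037 = 0.1036 m/d
v = Ki/n = 28.0·0.0037/0.13 = 0.7969 m/d
Retardation R = 1 + ρ_b·K_d/n = 1 + 1.73×1.6/0.13 = 22.29
Contaminant velocity v_c = v/R = 0.7969/22.29 = 0.03575 m/d
t = L/v_c = 340/0.03575 = 9511 d
   = 9511/365 = 26.1 yr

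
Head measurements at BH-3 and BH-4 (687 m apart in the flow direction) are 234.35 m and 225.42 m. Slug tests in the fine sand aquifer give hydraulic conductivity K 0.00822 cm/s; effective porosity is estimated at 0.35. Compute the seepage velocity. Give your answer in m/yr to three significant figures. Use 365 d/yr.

Hydraulic gradient i = (234.35 − 225.42) / 687 = 8.93 / 687 = 0.01300
K = 0.00822 cm/s × 864 = 7.102 m/d
Darcy flux q = K·i = 7.102 × 0.01300 = 0.09232 m/d
Seepage velocity v = q / n = 0.09232 / 0.35 = 0.2638 m/d
   = 0.2638 × 365 = 96.3 m/yr

96.3 m/yr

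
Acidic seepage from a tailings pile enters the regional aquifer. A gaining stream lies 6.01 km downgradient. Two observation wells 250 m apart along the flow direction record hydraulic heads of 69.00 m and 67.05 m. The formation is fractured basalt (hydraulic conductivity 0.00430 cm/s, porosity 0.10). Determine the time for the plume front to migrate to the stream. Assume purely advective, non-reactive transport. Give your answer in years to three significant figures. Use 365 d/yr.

Hydraulic gradient i = (69.00 − 67.05) / 250 = 1.95 / 250 = 0.007800
K = 0.00430 cm/s × 864 = 3.715 m/d
q = Ki = 3.715 × 0.007800 = 0.02898 m/d
v = Ki/n = 3.715·0.007800/0.10 = 0.2898 m/d
L = 6.01 km = 6010 m
t = L / v = 6010 / 0.2898 = 20740 d
   = 20740 / 365 = 56.8 yr

56.8 years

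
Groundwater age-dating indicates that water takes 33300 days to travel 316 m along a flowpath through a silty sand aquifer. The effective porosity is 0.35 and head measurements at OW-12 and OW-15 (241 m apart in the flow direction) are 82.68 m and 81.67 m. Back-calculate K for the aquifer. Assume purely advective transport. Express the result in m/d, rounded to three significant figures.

0.793 m/d

Hydraulic gradient i = (82.68 − 81.67) / 241 = 1.01 / 241 = 0.004191
v = L / t = 316 / 33300 = 0.009489 m/d
K = v · n / i = 0.009489 × 0.35 / 0.004191 = 0.793 m/d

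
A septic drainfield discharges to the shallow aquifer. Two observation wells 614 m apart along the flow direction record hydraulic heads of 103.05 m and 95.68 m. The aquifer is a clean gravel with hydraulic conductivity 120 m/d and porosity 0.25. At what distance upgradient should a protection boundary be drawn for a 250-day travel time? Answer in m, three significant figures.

1440 m

Hydraulic gradient i = (103.05 − 95.68) / 614 = 7.37 / 614 = 0.01200
q = Ki = 120 × 0.01200 = 1.440 m/d
Average linear velocity = 1.440 / 0.25 = 5.762 m/d
L = v × T = 5.762 × 250 = 1440 m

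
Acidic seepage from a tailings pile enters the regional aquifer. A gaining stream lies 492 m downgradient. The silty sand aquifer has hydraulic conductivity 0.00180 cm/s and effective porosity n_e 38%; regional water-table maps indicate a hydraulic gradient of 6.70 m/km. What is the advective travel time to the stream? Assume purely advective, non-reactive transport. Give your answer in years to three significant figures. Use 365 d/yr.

K = 0.00180 cm/s × 864 = 1.555 m/d
q = Ki = 1.555 × 0.0067 = 0.01042 m/d
Average linear velocity = 0.01042 / 0.38 = 0.02742 m/d
t = L / v = 492 / 0.02742 = 17940 d
   = 17940 / 365 = 49.2 yr

49.2 years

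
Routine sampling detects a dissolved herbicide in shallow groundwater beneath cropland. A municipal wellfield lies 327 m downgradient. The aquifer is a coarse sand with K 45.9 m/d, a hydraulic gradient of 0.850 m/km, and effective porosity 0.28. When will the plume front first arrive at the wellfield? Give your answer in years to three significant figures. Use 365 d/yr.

q = Ki = 45.9 × 8.5e-4 = 0.03901 m/d
Average linear velocity = 0.03901 / 0.28 = 0.1393 m/d
t = L / v = 327 / 0.1393 = 2347 d
   = 2347 / 365 = 6.43 yr

6.43 years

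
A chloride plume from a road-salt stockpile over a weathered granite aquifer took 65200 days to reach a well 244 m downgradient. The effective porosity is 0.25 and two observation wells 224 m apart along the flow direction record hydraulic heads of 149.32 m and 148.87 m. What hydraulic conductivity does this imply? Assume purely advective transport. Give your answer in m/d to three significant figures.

0.466 m/d

Hydraulic gradient i = (149.32 − 148.87) / 224 = 0.45 / 224 = 0.002009
v = L / t = 244 / 65200 = 0.003742 m/d
K = v · n / i = 0.003742 × 0.25 / 0.002009 = 0.466 m/d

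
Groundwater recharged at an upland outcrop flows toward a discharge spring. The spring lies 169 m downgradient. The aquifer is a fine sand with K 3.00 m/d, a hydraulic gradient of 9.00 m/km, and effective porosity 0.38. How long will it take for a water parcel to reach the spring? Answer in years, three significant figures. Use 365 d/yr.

6.52 years

Specific discharge q = 3.00 × 0.0090 = 0.02700 m/d
Seepage velocity v = q / n = 0.02700 / 0.38 = 0.07105 m/d
t = L / v = 169 / 0.07105 = 2379 d
   = 2379 / 365 = 6.52 yr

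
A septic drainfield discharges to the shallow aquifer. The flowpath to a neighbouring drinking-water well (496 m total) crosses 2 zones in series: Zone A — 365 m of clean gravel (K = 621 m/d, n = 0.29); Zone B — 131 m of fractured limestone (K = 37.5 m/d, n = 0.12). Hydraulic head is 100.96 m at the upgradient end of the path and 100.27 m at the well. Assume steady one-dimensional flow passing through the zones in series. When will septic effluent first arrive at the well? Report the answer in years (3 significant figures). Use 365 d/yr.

1.97 years

Total head drop ΔH = 100.96 − 100.27 = 0.69 m
Continuity: the same q passes through each zone, so ΔH = q·Σ(L_j/K_j) — the zones act as resistances in series.
Σ(L/K) = 365/621 + 131/37.5 = 0.5878 + 3.493 = 4.081 d
q = ΔH / Σ(L/K) = 0.69 / 4.081 = 0.1691 m/d (same in every zone)
Zone A: v = q/n = 0.1691/0.29 = 0.5830 m/d → t_A = 365/0.5830 = 626.1 d
Zone B: v = q/n = 0.1691/0.12 = 1.409 m/d → t_B = 131/1.409 = 92.98 d
Total t = 626.1 + 92.98 = 719.0 d
   = 719.0 / 365 = 1.97 yr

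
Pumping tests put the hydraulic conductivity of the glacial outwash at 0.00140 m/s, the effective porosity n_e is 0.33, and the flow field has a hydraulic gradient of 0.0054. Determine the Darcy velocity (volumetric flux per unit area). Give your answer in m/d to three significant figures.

K = 0.00140 m/s × 86400 s/d = 121.0 m/d
Darcy flux q = K·i = 121.0 × 0.0054 = 0.6532 m/d

0.653 m/d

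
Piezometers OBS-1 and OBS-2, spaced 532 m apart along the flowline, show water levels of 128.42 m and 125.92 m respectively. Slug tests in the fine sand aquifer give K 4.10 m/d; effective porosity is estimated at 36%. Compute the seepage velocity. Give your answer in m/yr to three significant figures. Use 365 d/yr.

19.5 m/yr

Hydraulic gradient i = (128.42 − 125.92) / 532 = 2.50 / 532 = 0.004699
Specific discharge q = 4.10 × 0.004699 = 0.01927 m/d
Average linear velocity = 0.01927 / 0.36 = 0.05352 m/d
   = 0.05352 × 365 = 19.5 m/yr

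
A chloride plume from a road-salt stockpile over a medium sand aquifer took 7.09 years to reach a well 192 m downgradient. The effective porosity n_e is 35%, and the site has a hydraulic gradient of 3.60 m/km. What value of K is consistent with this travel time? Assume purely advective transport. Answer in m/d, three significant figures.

7.21 m/d

t = 7.09 years = 2588 d
v = L / t = 192 / 2588 = 0.07419 m/d
K = v · n / i = 0.07419 × 0.35 / 0.0036 = 7.21 m/d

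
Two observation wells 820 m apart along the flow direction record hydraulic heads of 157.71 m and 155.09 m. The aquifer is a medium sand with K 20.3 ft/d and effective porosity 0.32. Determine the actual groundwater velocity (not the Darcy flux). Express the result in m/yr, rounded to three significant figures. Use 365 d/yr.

22.5 m/yr

Hydraulic gradient i = (157.71 − 155.09) / 820 = 2.62 / 820 = 0.003195
K = 20.3 ft/d × 0.3048 = 6.187 m/d
Specific discharge q = 6.187 × 0.003195 = 0.01977 m/d
Average linear velocity = 0.01977 / 0.32 = 0.06178 m/d
   = 0.06178 × 365 = 22.5 m/yr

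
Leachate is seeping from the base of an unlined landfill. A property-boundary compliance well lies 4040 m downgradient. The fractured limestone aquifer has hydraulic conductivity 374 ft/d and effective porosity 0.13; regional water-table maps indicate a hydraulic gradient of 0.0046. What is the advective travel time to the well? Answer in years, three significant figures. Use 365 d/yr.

K = 374 ft/d × 0.3048 = 114.0 m/d
Specific discharge q = 114.0 × 0.0046 = 0.5244 m/d
v = Ki/n = 114.0·0.0046/0.13 = 4.034 m/d
t = L / v = 4040 / 4.034 = 1002 d
   = 1002 / 365 = 2.74 yr

2.74 years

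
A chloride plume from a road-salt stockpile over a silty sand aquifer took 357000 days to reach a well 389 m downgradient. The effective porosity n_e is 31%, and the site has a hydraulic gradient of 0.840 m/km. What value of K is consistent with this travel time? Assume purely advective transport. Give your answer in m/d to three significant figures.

0.402 m/d

v = L / t = 389 / 357000 = 0.001090 m/d
K = v · n / i = 0.001090 × 0.31 / 8.4e-4 = 0.402 m/d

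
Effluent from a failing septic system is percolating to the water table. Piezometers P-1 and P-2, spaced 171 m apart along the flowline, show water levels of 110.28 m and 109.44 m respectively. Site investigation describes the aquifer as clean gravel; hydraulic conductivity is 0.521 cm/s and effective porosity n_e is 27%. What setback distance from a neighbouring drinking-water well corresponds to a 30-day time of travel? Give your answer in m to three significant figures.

246 m

Hydraulic gradient i = (110.28 − 109.44) / 171 = 0.84 / 171 = 0.004912
K = 0.521 cm/s × 864 = 450.1 m/d
Specific discharge q = 450.1 × 0.004912 = 2.211 m/d
Average linear velocity = 2.211 / 0.27 = 8.190 m/d
L = v × T = 8.190 × 30 = 245.7 m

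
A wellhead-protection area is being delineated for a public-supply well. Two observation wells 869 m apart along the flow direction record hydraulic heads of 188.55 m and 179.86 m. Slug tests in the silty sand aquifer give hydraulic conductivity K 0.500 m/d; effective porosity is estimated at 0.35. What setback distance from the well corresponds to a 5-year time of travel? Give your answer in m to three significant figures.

26.1 m

Hydraulic gradient i = (188.55 − 179.86) / 869 = 8.69 / 869 = 0.01000
q = Ki = 0.500 × 0.01000 = 0.005000 m/d
Seepage velocity v = q / n = 0.005000 / 0.35 = 0.01429 m/d
T = 5 yr × 365 = 1825 d
L = v × T = 0.01429 × 1825 = 26.07 m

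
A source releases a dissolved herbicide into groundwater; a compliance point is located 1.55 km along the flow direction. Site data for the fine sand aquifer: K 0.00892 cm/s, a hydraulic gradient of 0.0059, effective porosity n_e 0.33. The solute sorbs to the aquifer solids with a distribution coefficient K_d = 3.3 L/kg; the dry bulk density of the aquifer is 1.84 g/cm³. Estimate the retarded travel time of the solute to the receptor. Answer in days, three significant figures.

K = 0.00892 cm/s × 864 = 7.707 m/d
q = Ki = 7.707 × 0.0059 = 0.04547 m/d
Average linear velocity = 0.04547 / 0.33 = 0.1378 m/d
Retardation R = 1 + ρ_b·K_d/n = 1 + 1.84×3.3/0.33 = 19.40
Contaminant velocity v_c = v/R = 0.1378/19.40 = 0.007103 m/d
L = 1.55 km = 1550 m
t = L/v_c = 1550/0.007103 = 218200 d

218000 days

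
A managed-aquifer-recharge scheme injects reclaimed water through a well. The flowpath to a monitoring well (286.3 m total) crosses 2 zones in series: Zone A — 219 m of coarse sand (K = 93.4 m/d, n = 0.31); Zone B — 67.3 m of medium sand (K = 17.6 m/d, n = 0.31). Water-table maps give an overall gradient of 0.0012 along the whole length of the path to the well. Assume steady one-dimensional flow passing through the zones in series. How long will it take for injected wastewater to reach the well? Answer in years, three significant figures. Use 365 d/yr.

4.37 years

Steady 1-D flow in series ⇒ the Darcy flux q is identical in every zone and the zone head losses add (resistances L/K in series).
Σ(L/K) = 219/93.4 + 67.3/17.6 = 2.345 + 3.824 = 6.169 d
K_eq = L_total / Σ(L/K) = 286.3 / 6.169 = 46.41 m/d
q = K_eq · i = 46.41 × 0.0012 = 0.05569 m/d (same in every zone)
Zone A: v = q/n = 0.05569/0.31 = 0.1797 m/d → t_A = 219/0.1797 = 1219 d
Zone B: v = q/n = 0.05569/0.31 = 0.1797 m/d → t_B = 67.3/0.1797 = 374.6 d
Total t = 1219 + 374.6 = 1594 d
   = 1594 / 365 = 4.37 yr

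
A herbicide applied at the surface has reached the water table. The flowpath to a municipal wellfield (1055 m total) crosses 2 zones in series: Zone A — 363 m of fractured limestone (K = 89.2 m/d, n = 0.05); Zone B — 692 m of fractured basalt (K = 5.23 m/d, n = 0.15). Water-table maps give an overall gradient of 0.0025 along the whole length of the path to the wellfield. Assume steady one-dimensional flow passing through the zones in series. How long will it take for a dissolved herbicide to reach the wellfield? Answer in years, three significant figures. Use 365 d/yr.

Continuity: the same q passes through each zone, so ΔH = q·Σ(L_j/K_j) — the zones act as resistances in series.
Σ(L/K) = 363/89.2 + 692/5.23 = 4.070 + 132.3 = 136.4 d
K_eq = L_total / Σ(L/K) = 1055 / 136.4 = 7.736 m/d
q = K_eq · i = 7.736 × 0.0025 = 0.01934 m/d (same in every zone)
Zone A: v = q/n = 0.01934/0.05 = 0.3868 m/d → t_A = 363/0.3868 = 938.5 d
Zone B: v = q/n = 0.01934/0.15 = 0.1289 m/d → t_B = 692/0.1289 = 5367 d
Total t = 938.5 + 5367 = 6306 d
   = 6306 / 365 = 17.3 yr

17.3 years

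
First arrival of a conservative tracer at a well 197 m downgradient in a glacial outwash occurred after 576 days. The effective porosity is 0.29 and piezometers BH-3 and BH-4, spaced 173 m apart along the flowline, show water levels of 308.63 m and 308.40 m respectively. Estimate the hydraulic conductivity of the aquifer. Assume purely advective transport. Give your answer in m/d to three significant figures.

Hydraulic gradient i = (308.63 − 308.40) / 173 = 0.23 / 173 = 0.001329
v = L / t = 197 / 576 = 0.3420 m/d
K = v · n / i = 0.3420 × 0.29 / 0.001329 = 74.6 m/d

74.6 m/d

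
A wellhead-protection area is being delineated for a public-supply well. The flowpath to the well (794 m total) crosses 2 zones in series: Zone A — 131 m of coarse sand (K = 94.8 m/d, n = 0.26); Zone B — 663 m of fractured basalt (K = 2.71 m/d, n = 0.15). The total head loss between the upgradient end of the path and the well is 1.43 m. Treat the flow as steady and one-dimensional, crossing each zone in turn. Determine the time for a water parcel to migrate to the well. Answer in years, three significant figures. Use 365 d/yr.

Steady 1-D flow in series ⇒ the Darcy flux q is identical in every zone and the zone head losses add (resistances L/K in series).
Σ(L/K) = 131/94.8 + 663/2.71 = 1.382 + 244.6 = 246.0 d
q = ΔH / Σ(L/K) = 1.43 / 246.0 = 0.005812 m/d (same in every zone)
Zone A: v = q/n = 0.005812/0.26 = 0.02235 m/d → t_A = 131/0.02235 = 5860 d
Zone B: v = q/n = 0.005812/0.15 = 0.03875 m/d → t_B = 663/0.03875 = 17110 d
Total t = 5860 + 17110 = 22970 d
   = 22970 / 365 = 62.9 yr

62.9 years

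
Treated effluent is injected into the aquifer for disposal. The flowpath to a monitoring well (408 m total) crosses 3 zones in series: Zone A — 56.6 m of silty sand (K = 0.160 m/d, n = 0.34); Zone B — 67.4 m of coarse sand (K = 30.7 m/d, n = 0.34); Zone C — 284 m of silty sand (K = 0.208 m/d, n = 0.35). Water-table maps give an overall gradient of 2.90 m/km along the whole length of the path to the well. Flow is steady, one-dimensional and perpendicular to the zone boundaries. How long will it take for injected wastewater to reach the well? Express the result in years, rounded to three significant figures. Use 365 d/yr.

Steady 1-D flow in series ⇒ the Darcy flux q is identical in every zone and the zone head losses add (resistances L/K in series).
Σ(L/K) = 56.6/0.160 + 67.4/30.7 + 284/0.208 = 353.8 + 2.195 + 1365 = 1721 d
K_eq = L_total / Σ(L/K) = 408 / 1721 = 0.2370 m/d
q = K_eq · i = 0.2370 × 0.0029 = 6.874e-4 m/d (same in every zone)
Zone A: v = q/n = 6.874e-4/0.34 = 0.002022 m/d → t_A = 56.6/0.002022 = 28000 d
Zone B: v = q/n = 6.874e-4/0.34 = 0.002022 m/d → t_B = 67.4/0.002022 = 33340 d
Zone C: v = q/n = 6.874e-4/0.35 = 0.001964 m/d → t_C = 284/0.001964 = 144600 d
Total t = 28000 + 33340 + 144600 = 205900 d
   = 205900 / 365 = 564 yr

564 years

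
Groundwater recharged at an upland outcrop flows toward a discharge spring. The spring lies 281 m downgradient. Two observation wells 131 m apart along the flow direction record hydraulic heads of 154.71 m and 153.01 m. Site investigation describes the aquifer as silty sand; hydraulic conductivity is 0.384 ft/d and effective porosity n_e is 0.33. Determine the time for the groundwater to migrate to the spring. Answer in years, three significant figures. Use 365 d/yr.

167 years

Hydraulic gradient i = (154.71 − 153.01) / 131 = 1.70 / 131 = 0.01298
K = 0.384 ft/d × 0.3048 = 0.1170 m/d
Specific discharge q = 0.1170 × 0.01298 = 0.001519 m/d
v_s = q/n_e = 0.001519/0.33 = 0.004603 m/d
t = L / v = 281 / 0.004603 = 61050 d
   = 61050 / 365 = 167 yr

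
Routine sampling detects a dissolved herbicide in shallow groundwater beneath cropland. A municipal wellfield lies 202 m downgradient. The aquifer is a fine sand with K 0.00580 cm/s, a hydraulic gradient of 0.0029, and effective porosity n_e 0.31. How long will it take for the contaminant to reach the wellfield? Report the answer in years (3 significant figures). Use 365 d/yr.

K = 0.00580 cm/s × 864 = 5.011 m/d
q = Ki = 5.011 × 0.0029 = 0.01453 m/d
Seepage velocity v = q / n = 0.01453 / 0.31 = 0.04688 m/d
t = L / v = 202 / 0.04688 = 4309 d
   = 4309 / 365 = 11.8 yr

11.8 years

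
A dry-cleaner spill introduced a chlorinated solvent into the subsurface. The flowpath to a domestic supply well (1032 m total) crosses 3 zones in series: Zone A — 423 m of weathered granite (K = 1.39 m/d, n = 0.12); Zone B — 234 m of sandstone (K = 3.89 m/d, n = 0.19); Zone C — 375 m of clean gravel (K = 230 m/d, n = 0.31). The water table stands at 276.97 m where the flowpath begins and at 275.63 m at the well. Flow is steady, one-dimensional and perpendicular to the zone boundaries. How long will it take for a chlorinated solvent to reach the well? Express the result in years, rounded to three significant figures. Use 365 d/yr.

158 years

Total head drop ΔH = 276.97 − 275.63 = 1.34 m
Steady 1-D flow in series ⇒ the Darcy flux q is identical in every zone and the zone head losses add (resistances L/K in series).
Σ(L/K) = 423/1.39 + 234/3.89 + 375/230 = 304.3 + 60.15 + 1.630 = 366.1 d
q = ΔH / Σ(L/K) = 1.34 / 366.1 = 0.003660 m/d (same in every zone)
Zone A: v = q/n = 0.003660/0.12 = 0.03050 m/d → t_A = 423/0.03050 = 13870 d
Zone B: v = q/n = 0.003660/0.19 = 0.01926 m/d → t_B = 234/0.01926 = 12150 d
Zone C: v = q/n = 0.003660/0.31 = 0.01181 m/d → t_C = 375/0.01181 = 31760 d
Total t = 13870 + 12150 + 31760 = 57780 d
   = 57780 / 365 = 158 yr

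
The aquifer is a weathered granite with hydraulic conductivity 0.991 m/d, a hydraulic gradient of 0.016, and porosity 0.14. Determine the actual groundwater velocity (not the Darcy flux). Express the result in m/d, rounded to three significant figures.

0.113 m/d

Darcy flux q = K·i = 0.991 × 0.016 = 0.01586 m/d
v_s = q/n_e = 0.01586/0.14 = 0.1133 m/d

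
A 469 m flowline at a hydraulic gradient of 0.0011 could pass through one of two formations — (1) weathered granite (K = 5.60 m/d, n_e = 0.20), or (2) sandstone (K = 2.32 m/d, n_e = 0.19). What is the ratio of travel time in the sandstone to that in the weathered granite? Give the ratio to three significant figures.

2.29

Unit 1 (weathered granite): v = 5.60×0.0011/0.20 = 0.03080 m/d, t = 469/0.03080 = 15230 d
Unit 2 (sandstone): v = 2.32×0.0011/0.19 = 0.01343 m/d, t = 469/0.01343 = 34920 d
t(sandstone) / t(weathered granite) = 34920/15230 = 2.29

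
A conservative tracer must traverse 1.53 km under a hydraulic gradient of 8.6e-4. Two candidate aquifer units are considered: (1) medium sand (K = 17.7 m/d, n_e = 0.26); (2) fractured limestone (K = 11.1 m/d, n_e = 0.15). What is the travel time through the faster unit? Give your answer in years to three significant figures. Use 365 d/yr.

Unit 1 (medium sand): v = 17.7×8.6e-4/0.26 = 0.05855 m/d, t = 1530/0.05855 = 26130 d
Unit 2 (fractured limestone): v = 11.1×8.6e-4/0.15 = 0.06364 m/d, t = 1530/0.06364 = 24040 d
Faster: 24040 d / 365 = 65.9 yr

65.9 years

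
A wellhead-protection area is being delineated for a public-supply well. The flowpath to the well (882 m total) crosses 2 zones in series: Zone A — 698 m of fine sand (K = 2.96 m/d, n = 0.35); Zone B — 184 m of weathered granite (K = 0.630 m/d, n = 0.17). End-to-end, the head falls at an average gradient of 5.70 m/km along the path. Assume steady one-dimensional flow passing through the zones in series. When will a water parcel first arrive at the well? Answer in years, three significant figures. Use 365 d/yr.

79.3 years

Steady 1-D flow in series ⇒ the Darcy flux q is identical in every zone and the zone head losses add (resistances L/K in series).
Σ(L/K) = 698/2.96 + 184/0.630 = 235.8 + 292.1 = 527.9 d
K_eq = L_total / Σ(L/K) = 882 / 527.9 = 1.671 m/d
q = K_eq · i = 1.671 × 0.0057 = 0.009524 m/d (same in every zone)
Zone A: v = q/n = 0.009524/0.35 = 0.02721 m/d → t_A = 698/0.02721 = 25650 d
Zone B: v = q/n = 0.009524/0.17 = 0.05602 m/d → t_B = 184/0.05602 = 3284 d
Total t = 25650 + 3284 = 28940 d
   = 28940 / 365 = 79.3 yr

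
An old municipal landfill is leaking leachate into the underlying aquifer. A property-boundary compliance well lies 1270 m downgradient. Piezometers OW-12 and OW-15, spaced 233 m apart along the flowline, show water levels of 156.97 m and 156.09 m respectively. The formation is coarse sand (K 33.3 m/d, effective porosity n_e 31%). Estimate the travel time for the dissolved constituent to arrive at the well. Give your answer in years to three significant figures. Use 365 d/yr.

8.58 years

Hydraulic gradient i = (156.97 − 156.09) / 233 = 0.88 / 233 = 0.003777
Darcy flux q = K·i = 33.3 × 0.003777 = 0.1258 m/d
v = Ki/n = 33.3·0.003777/0.31 = 0.4057 m/d
t = L / v = 1270 / 0.4057 = 3130 d
   = 3130 / 365 = 8.58 yr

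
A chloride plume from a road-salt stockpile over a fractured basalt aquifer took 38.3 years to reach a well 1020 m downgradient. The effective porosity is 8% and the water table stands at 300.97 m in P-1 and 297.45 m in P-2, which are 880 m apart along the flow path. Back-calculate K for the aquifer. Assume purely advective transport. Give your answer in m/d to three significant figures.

Hydraulic gradient i = (300.97 − 297.45) / 880 = 3.52 / 880 = 0.004000
t = 38.3 years = 13980 d
v = L / t = 1020 / 13980 = 0.07296 m/d
K = v · n / i = 0.07296 × 0.08 / 0.004000 = 1.46 m/d

1.46 m/d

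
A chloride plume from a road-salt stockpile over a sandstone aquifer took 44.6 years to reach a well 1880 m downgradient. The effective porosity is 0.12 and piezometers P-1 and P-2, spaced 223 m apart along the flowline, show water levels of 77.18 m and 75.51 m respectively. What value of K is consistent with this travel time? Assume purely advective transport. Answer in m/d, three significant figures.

Hydraulic gradient i = (77.18 − 75.51) / 223 = 1.67 / 223 = 0.007489
t = 44.6 years = 16280 d
v = L / t = 1880 / 16280 = 0.1155 m/d
K = v · n / i = 0.1155 × 0.12 / 0.007489 = 1.85 m/d

1.85 m/d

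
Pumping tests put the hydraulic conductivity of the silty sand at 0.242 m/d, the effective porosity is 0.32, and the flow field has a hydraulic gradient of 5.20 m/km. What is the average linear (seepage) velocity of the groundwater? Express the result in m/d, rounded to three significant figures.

0.00393 m/d

Specific discharge q = 0.242 × 0.0052 = 0.001258 m/d
Seepage velocity v = q / n = 0.001258 / 0.32 = 0.003933 m/d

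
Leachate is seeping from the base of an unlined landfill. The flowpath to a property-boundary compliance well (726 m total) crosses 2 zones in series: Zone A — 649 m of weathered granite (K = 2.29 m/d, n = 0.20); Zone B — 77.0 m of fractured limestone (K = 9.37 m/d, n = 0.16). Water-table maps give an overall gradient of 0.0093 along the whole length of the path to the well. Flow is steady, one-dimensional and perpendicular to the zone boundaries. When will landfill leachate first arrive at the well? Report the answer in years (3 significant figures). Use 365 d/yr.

For zones in series the flux q is common to all zones; the equivalent conductivity is the harmonic (thickness-weighted) mean, K_eq = L_total / Σ(L_j/K_j).
Σ(L/K) = 649/2.29 + 77.0/9.37 = 283.4 + 8.218 = 291.6 d
K_eq = L_total / Σ(L/K) = 726 / 291.6 = 2.490 m/d
q = K_eq · i = 2.490 × 0.0093 = 0.02315 m/d (same in every zone)
Zone A: v = q/n = 0.02315/0.20 = 0.1158 m/d → t_A = 649/0.1158 = 5606 d
Zone B: v = q/n = 0.02315/0.16 = 0.1447 m/d → t_B = 77.0/0.1447 = 532.1 d
Total t = 5606 + 532.1 = 6138 d
   = 6138 / 365 = 16.8 yr

16.8 years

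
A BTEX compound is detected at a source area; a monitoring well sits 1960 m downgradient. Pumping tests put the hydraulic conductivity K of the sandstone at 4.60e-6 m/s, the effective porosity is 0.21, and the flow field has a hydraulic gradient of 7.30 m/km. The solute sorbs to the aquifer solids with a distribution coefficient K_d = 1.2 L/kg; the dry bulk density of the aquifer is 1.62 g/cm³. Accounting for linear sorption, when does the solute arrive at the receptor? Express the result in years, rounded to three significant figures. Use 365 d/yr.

3990 years

K = 4.60e-6 m/s × 86400 s/d = 0.3974 m/d
Specific discharge q = 0.3974 × 0.0073 = 0.002901 m/d
v = Ki/n = 0.3974·0.0073/0.21 = 0.01382 m/d
Retardation R = 1 + ρ_b·K_d/n = 1 + 1.62×1.2/0.21 = 10.26
Contaminant velocity v_c = v/R = 0.01382/10.26 = 0.001347 m/d
t = L/v_c = 1960/0.001347 = 1.455e6 d
   = 1.455e6/365 = 3990 yr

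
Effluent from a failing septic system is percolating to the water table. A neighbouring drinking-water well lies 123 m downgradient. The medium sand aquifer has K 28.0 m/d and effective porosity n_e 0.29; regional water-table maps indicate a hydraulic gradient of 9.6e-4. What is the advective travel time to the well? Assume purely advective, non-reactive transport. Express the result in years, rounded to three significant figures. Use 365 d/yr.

q = Ki = 28.0 × 9.6e-4 = 0.02688 m/d
Average linear velocity = 0.02688 / 0.29 = 0.09269 m/d
t = L / v = 123 / 0.09269 = 1327 d
   = 1327 / 365 = 3.64 yr

3.64 years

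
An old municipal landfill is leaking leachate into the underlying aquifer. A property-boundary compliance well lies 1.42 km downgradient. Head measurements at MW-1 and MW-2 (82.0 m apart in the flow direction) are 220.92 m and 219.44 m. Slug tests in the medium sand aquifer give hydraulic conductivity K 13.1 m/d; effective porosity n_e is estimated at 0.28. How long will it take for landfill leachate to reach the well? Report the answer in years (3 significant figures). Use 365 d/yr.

Hydraulic gradient i = (220.92 − 219.44) / 82.0 = 1.48 / 82.0 = 0.01805
Specific discharge q = 13.1 × 0.01805 = 0.2364 m/d
Seepage velocity v = q / n = 0.2364 / 0.28 = 0.8444 m/d
L = 1.42 km = 1420 m
t = L / v = 1420 / 0.8444 = 1682 d
   = 1682 / 365 = 4.61 yr

4.61 years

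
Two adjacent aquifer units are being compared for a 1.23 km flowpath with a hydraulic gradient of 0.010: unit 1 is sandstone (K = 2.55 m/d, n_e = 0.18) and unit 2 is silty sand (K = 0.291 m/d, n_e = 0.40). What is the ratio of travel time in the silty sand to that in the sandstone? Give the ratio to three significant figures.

19.5

Unit 1 (sandstone): v = 2.55×0.010/0.18 = 0.1417 m/d, t = 1230/0.1417 = 8682 d
Unit 2 (silty sand): v = 0.291×0.010/0.40 = 0.007275 m/d, t = 1230/0.007275 = 169100 d
t(silty sand) / t(sandstone) = 169100/8682 = 19.5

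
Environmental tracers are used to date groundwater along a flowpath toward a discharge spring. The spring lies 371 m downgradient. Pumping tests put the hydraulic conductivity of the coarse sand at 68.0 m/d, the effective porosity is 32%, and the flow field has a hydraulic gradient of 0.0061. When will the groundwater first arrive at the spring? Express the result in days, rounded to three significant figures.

286 days

Darcy flux q = K·i = 68.0 × 0.0061 = 0.4148 m/d
v = Ki/n = 68.0·0.0061/0.32 = 1.296 m/d
t = L / v = 371 / 1.296 = 286.2 d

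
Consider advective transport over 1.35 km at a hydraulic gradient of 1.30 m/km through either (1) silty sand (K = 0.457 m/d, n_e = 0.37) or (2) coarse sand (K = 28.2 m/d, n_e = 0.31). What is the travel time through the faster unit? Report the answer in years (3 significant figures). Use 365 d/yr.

31.3 years

Unit 1 (silty sand): v = 0.457×0.0013/0.37 = 0.001606 m/d, t = 1350/0.001606 = 840800 d
Unit 2 (coarse sand): v = 28.2×0.0013/0.31 = 0.1183 m/d, t = 1350/0.1183 = 11420 d
Faster: 11420 d / 365 = 31.3 yr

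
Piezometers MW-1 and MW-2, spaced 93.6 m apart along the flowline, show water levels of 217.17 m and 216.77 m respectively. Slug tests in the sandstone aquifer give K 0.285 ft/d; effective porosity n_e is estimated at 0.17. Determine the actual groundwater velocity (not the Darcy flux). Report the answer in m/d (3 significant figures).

Hydraulic gradient i = (217.17 − 216.77) / 93.6 = 0.40 / 93.6 = 0.004274
K = 0.285 ft/d × 0.3048 = 0.08687 m/d
Specific discharge q = 0.08687 × 0.004274 = 3.712e-4 m/d
v_s = q/n_e = 3.712e-4/0.17 = 0.002184 m/d

0.00218 m/d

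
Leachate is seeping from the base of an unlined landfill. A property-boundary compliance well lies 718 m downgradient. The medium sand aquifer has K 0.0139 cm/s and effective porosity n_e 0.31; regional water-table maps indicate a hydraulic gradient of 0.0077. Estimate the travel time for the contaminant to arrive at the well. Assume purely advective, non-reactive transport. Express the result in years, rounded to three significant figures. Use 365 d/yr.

6.59 years

K = 0.0139 cm/s × 864 = 12.01 m/d
Darcy flux q = K·i = 12.01 × 0.0077 = 0.09247 m/d
v_s = q/n_e = 0.09247/0.31 = 0.2983 m/d
t = L / v = 718 / 0.2983 = 2407 d
   = 2407 / 365 = 6.59 yr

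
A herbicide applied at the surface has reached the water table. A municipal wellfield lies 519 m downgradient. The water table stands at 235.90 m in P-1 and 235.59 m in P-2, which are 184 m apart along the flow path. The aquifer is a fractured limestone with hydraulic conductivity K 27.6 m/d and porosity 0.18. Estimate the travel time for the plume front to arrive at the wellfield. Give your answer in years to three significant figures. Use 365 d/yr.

Hydraulic gradient i = (235.90 − 235.59) / 184 = 0.31 / 184 = 0.001685
q = Ki = 27.6 × 0.001685 = 0.04650 m/d
v = Ki/n = 27.6·0.001685/0.18 = 0.2583 m/d
t = L / v = 519 / 0.2583 = 2009 d
   = 2009 / 365 = 5.50 yr

5.50 years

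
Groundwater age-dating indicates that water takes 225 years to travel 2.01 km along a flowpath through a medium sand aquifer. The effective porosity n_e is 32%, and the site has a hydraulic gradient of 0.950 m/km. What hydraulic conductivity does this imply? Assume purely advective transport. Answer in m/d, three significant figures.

8.24 m/d

t = 225 years = 82130 d
L = 2.01 km = 2010 m
v = L / t = 2010 / 82130 = 0.02447 m/d
K = v · n / i = 0.02447 × 0.32 / 9.5e-4 = 8.24 m/d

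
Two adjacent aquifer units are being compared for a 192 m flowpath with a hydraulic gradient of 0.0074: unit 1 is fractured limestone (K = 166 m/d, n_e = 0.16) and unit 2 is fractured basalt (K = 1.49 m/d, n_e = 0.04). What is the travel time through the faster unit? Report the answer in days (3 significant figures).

25.0 days

Unit 1 (fractured limestone): v = 166×0.0074/0.16 = 7.678 m/d, t = 192/7.678 = 25.01 d
Unit 2 (fractured basalt): v = 1.49×0.0074/0.04 = 0.2757 m/d, t = 192/0.2757 = 696.5 d
Faster unit: t = 25.0 d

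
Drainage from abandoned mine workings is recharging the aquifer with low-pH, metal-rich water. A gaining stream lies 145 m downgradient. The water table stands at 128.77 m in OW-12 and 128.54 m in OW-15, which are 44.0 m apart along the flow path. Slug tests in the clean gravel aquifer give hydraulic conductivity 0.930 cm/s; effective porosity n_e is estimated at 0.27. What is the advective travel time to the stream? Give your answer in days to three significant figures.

Hydraulic gradient i = (128.77 − 128.54) / 44.0 = 0.23 / 44.0 = 0.005227
K = 0.930 cm/s × 864 = 803.5 m/d
Darcy flux q = K·i = 803.5 × 0.005227 = 4.200 m/d
v = Ki/n = 803.5·0.005227/0.27 = 15.56 m/d
t = L / v = 145 / 15.56 = 9.321 d

9.32 days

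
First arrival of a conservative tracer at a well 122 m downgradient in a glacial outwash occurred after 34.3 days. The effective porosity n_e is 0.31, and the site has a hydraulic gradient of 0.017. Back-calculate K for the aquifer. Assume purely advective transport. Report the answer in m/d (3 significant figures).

64.9 m/d

v = L / t = 122 / 34.3 = 3.557 m/d
K = v · n / i = 3.557 × 0.31 / 0.017 = 64.9 m/d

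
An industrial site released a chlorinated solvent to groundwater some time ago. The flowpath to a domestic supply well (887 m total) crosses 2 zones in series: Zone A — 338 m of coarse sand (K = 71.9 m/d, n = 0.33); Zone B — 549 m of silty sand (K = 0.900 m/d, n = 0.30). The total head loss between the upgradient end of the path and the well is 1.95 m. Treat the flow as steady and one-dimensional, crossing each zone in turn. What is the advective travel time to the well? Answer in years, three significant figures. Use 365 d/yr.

239 years

Continuity: the same q passes through each zone, so ΔH = q·Σ(L_j/K_j) — the zones act as resistances in series.
Σ(L/K) = 338/71.9 + 549/0.900 = 4.701 + 610.0 = 614.7 d
q = ΔH / Σ(L/K) = 1.95 / 614.7 = 0.003172 m/d (same in every zone)
Zone A: v = q/n = 0.003172/0.33 = 0.009613 m/d → t_A = 338/0.009613 = 35160 d
Zone B: v = q/n = 0.003172/0.30 = 0.01057 m/d → t_B = 549/0.01057 = 51920 d
Total t = 35160 + 51920 = 87080 d
   = 87080 / 365 = 239 yr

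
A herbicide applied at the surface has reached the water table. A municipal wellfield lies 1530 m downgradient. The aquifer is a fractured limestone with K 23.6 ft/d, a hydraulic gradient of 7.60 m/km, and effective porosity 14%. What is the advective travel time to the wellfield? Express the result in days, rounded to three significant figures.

K = 23.6 ft/d × 0.3048 = 7.193 m/d
q = Ki = 7.193 × 0.0076 = 0.05467 m/d
Seepage velocity v = q / n = 0.05467 / 0.14 = 0.3905 m/d
t = L / v = 1530 / 0.3905 = 3918 d

3920 days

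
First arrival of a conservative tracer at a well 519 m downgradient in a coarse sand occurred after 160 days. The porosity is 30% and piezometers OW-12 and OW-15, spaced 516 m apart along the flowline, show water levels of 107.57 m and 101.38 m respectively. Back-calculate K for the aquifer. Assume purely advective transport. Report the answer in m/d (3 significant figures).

81.1 m/d

Hydraulic gradient i = (107.57 − 101.38) / 516 = 6.19 / 516 = 0.01200
v = L / t = 519 / 160 = 3.244 m/d
K = v · n / i = 3.244 × 0.30 / 0.01200 = 81.1 m/d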